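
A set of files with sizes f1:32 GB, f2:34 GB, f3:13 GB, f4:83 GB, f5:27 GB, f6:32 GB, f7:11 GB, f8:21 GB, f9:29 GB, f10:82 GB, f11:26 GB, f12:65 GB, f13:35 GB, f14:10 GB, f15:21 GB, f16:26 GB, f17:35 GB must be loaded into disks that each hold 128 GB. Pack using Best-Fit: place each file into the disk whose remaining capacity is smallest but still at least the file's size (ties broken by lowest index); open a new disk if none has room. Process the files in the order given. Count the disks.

5

Put f1 (32 GB) in disk 1; 96 GB remain.
Put f2 (34 GB) in disk 1; 62 GB remain.
Put f3 (13 GB) in disk 1; 49 GB remain.
Put f4 (83 GB) in disk 2; 45 GB remain.
Put f5 (27 GB) in disk 2; 18 GB remain.
Put f6 (32 GB) in disk 1; 17 GB remain.
Put f7 (11 GB) in disk 1; 6 GB remain.
Put f8 (21 GB) in disk 3; 107 GB remain.
Put f9 (29 GB) in disk 3; 78 GB remain.
Put f10 (82 GB) in disk 4; 46 GB remain.
Put f11 (26 GB) in disk 4; 20 GB remain.
Put f12 (65 GB) in disk 3; 13 GB remain.
Put f13 (35 GB) in disk 5; 93 GB remain.
Put f14 (10 GB) in disk 3; 3 GB remain.
Put f15 (21 GB) in disk 5; 72 GB remain.
Put f16 (26 GB) in disk 5; 46 GB remain.
Put f17 (35 GB) in disk 5; 11 GB remain.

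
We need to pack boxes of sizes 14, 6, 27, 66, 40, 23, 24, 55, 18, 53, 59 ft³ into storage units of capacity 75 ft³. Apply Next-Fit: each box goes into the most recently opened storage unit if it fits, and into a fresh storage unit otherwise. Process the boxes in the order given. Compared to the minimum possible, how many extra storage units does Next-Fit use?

Next-Fit: [14,6,27] [66] [40,23] [24] [55,18] [53] [59] → 7 storage units.
Total size 385 ft³; any packing needs at least ⌈385/75⌉ = 6 storage units.
An optimal packing achieves that bound: [66,6] [59,14] [55,18] [53] [40,27] [24,23] → 6 storage units.
Excess: 7 − 6 = 1.

1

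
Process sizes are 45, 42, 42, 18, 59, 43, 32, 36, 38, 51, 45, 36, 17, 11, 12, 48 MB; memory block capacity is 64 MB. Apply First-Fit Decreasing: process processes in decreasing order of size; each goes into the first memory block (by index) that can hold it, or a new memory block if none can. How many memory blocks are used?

Sorted descending: 59, 51, 48, 45, 45, 43, 42, 42, 38, 36, 36, 32, 18, 17, 12, 11.
59 MB → memory block 1 (remaining 5 MB)
51 MB → memory block 2 (remaining 13 MB)
48 MB → memory block 3 (remaining 16 MB)
45 MB → memory block 4 (remaining 19 MB)
45 MB → memory block 5 (remaining 19 MB)
43 MB → memory block 6 (remaining 21 MB)
42 MB → memory block 7 (remaining 22 MB)
42 MB → memory block 8 (remaining 22 MB)
38 MB → memory block 9 (remaining 26 MB)
36 MB → memory block 10 (remaining 28 MB)
36 MB → memory block 11 (remaining 28 MB)
32 MB → memory block 12 (remaining 32 MB)
18 MB → memory block 4 (remaining 1 MB)
17 MB → memory block 5 (remaining 2 MB)
12 MB → memory block 2 (remaining 1 MB)
11 MB → memory block 3 (remaining 5 MB)
Final memory blocks: [59] [51,12] [48,11] [45,18] [45,17] [43] [42] [42] [38] [36] [36] [32].

12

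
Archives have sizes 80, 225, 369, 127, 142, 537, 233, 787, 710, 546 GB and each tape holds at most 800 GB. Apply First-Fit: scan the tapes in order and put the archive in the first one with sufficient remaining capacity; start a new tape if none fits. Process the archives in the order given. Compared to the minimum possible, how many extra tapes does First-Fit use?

First-Fit: [80,225,369] [127,142,233] [537] [787] [710] [546] → 6 tapes.
Total size 3756 GB; any packing needs at least ⌈3756/800⌉ = 5 tapes.
An optimal packing achieves that bound: [787] [710,80] [546,233] [537,225] [369,142,127] → 5 tapes.
Excess: 6 − 5 = 1.

1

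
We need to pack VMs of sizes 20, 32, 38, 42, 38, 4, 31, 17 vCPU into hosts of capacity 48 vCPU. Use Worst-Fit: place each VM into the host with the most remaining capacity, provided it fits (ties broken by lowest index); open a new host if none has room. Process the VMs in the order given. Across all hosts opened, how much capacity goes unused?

host 1: place 20 vCPU, 28 vCPU left
host 2: place 32 vCPU, 16 vCPU left
host 3: place 38 vCPU, 10 vCPU left
host 4: place 42 vCPU, 6 vCPU left
host 5: place 38 vCPU, 10 vCPU left
host 1: place 4 vCPU, 24 vCPU left
host 6: place 31 vCPU, 17 vCPU left
host 1: place 17 vCPU, 7 vCPU left
6 hosts × 48 vCPU = 288 vCPU; used 222 vCPU; unused 66 vCPU.

66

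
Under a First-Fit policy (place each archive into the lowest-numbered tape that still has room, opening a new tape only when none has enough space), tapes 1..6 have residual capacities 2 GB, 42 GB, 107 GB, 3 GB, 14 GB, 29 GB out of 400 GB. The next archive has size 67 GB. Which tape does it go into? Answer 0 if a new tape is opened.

3

Tapes with room: tape 3 (107 GB).
The first with room is tape 3.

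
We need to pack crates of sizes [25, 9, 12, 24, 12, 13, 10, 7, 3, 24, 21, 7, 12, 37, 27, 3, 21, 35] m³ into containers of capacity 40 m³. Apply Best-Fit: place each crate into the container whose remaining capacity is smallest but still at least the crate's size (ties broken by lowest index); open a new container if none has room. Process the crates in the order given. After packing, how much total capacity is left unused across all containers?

58

container 1: place 25 m³, 15 m³ left
container 1: place 9 m³, 6 m³ left
container 2: place 12 m³, 28 m³ left
container 2: place 24 m³, 4 m³ left
container 3: place 12 m³, 28 m³ left
container 3: place 13 m³, 15 m³ left
container 3: place 10 m³, 5 m³ left
container 4: place 7 m³, 33 m³ left
container 2: place 3 m³, 1 m³ left
container 4: place 24 m³, 9 m³ left
container 5: place 21 m³, 19 m³ left
container 4: place 7 m³, 2 m³ left
container 5: place 12 m³, 7 m³ left
container 6: place 37 m³, 3 m³ left
container 7: place 27 m³, 13 m³ left
container 6: place 3 m³, 0 m³ left
container 8: place 21 m³, 19 m³ left
container 9: place 35 m³, 5 m³ left
9 containers × 40 m³ = 360 m³; used 302 m³; unused 58 m³.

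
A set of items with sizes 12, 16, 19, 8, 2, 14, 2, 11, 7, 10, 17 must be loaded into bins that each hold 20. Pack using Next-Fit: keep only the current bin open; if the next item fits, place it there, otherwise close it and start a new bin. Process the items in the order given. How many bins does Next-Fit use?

12 → bin 1 (remaining 8)
16 → bin 2 (remaining 4)
19 → bin 3 (remaining 1)
8 → bin 4 (remaining 12)
2 → bin 4 (remaining 10)
14 → bin 5 (remaining 6)
2 → bin 5 (remaining 4)
11 → bin 6 (remaining 9)
7 → bin 6 (remaining 2)
10 → bin 7 (remaining 10)
17 → bin 8 (remaining 3)
Final bins: [12] [16] [19] [8,2] [14,2] [11,7] [10] [17].

8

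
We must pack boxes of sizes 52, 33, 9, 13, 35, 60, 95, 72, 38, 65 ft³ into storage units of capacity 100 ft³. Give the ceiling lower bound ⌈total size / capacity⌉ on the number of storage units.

5 storage units

Total size = 52 + 33 + 9 + 13 + 35 + 60 + 95 + 72 + 38 + 65 = 472 ft³.
⌈472 / 100⌉ = 5.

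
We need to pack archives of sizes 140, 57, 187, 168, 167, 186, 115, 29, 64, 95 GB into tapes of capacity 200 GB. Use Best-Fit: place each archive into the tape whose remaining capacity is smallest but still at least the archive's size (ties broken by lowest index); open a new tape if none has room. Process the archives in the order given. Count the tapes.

140 GB → tape 1 (remaining 60 GB)
57 GB → tape 1 (remaining 3 GB)
187 GB → tape 2 (remaining 13 GB)
168 GB → tape 3 (remaining 32 GB)
167 GB → tape 4 (remaining 33 GB)
186 GB → tape 5 (remaining 14 GB)
115 GB → tape 6 (remaining 85 GB)
29 GB → tape 3 (remaining 3 GB)
64 GB → tape 6 (remaining 21 GB)
95 GB → tape 7 (remaining 105 GB)

7 tapes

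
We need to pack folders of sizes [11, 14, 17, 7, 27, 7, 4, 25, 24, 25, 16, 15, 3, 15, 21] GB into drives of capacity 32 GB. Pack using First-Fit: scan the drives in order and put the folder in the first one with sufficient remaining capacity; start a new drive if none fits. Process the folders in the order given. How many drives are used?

Put 11 GB in drive 1; 21 GB remain.
Put 14 GB in drive 1; 7 GB remain.
Put 17 GB in drive 2; 15 GB remain.
Put 7 GB in drive 1; 0 GB remain.
Put 27 GB in drive 3; 5 GB remain.
Put 7 GB in drive 2; 8 GB remain.
Put 4 GB in drive 2; 4 GB remain.
Put 25 GB in drive 4; 7 GB remain.
Put 24 GB in drive 5; 8 GB remain.
Put 25 GB in drive 6; 7 GB remain.
Put 16 GB in drive 7; 16 GB remain.
Put 15 GB in drive 7; 1 GB remain.
Put 3 GB in drive 2; 1 GB remain.
Put 15 GB in drive 8; 17 GB remain.
Put 21 GB in drive 9; 11 GB remain.

9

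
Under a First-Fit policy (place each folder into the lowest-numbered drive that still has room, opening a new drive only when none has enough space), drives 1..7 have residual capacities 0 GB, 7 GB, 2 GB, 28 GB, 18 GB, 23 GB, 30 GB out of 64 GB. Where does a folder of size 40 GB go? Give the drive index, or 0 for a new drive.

No drive has ≥ 40 GB free, so a new drive is opened.

0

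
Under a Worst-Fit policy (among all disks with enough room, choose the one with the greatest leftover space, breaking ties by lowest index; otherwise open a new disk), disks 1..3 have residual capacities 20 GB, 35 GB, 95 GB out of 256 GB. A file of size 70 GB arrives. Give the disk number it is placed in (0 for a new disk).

3

Disks with room: disk 3 (95 GB).
Most room is disk 3 with 95 GB free.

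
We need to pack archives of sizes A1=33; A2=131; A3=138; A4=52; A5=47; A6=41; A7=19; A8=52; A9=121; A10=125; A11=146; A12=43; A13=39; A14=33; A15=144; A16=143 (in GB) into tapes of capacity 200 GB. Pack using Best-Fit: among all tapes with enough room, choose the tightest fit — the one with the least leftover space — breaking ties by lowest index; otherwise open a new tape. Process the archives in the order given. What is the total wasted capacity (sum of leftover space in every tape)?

293

tape 1: place A1 (33 GB), 167 GB left
tape 1: place A2 (131 GB), 36 GB left
tape 2: place A3 (138 GB), 62 GB left
tape 2: place A4 (52 GB), 10 GB left
tape 3: place A5 (47 GB), 153 GB left
tape 3: place A6 (41 GB), 112 GB left
tape 1: place A7 (19 GB), 17 GB left
tape 3: place A8 (52 GB), 60 GB left
tape 4: place A9 (121 GB), 79 GB left
tape 5: place A10 (125 GB), 75 GB left
tape 6: place A11 (146 GB), 54 GB left
tape 6: place A12 (43 GB), 11 GB left
tape 3: place A13 (39 GB), 21 GB left
tape 5: place A14 (33 GB), 42 GB left
tape 7: place A15 (144 GB), 56 GB left
tape 8: place A16 (143 GB), 57 GB left
8 tapes × 200 GB = 1600 GB; used 1307 GB; unused 293 GB.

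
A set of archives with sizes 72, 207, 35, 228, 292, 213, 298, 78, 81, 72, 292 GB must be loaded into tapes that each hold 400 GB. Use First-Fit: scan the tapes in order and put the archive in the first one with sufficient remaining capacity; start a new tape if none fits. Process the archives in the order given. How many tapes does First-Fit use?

6

72 GB → tape 1 (remaining 328 GB)
207 GB → tape 1 (remaining 121 GB)
35 GB → tape 1 (remaining 86 GB)
228 GB → tape 2 (remaining 172 GB)
292 GB → tape 3 (remaining 108 GB)
213 GB → tape 4 (remaining 187 GB)
298 GB → tape 5 (remaining 102 GB)
78 GB → tape 1 (remaining 8 GB)
81 GB → tape 2 (remaining 91 GB)
72 GB → tape 2 (remaining 19 GB)
292 GB → tape 6 (remaining 108 GB)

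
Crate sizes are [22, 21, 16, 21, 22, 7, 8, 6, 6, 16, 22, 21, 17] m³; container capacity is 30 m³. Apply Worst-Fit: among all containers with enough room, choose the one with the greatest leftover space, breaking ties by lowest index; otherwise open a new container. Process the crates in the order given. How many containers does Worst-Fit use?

container 1: place 22 m³, 8 m³ left
container 2: place 21 m³, 9 m³ left
container 3: place 16 m³, 14 m³ left
container 4: place 21 m³, 9 m³ left
container 5: place 22 m³, 8 m³ left
container 3: place 7 m³, 7 m³ left
container 2: place 8 m³, 1 m³ left
container 4: place 6 m³, 3 m³ left
container 1: place 6 m³, 2 m³ left
container 6: place 16 m³, 14 m³ left
container 7: place 22 m³, 8 m³ left
container 8: place 21 m³, 9 m³ left
container 9: place 17 m³, 13 m³ left
Final containers: [22,6] [21,8] [16,7] [21,6] [22] [16] [22] [21] [17].

9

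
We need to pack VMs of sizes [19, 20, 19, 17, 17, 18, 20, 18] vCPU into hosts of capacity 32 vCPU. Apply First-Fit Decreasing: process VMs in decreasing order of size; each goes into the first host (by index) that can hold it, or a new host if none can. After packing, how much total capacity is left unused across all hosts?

Sorted descending: 20, 20, 19, 19, 18, 18, 17, 17.
host 1: place 20 vCPU, 12 vCPU left
host 2: place 20 vCPU, 12 vCPU left
host 3: place 19 vCPU, 13 vCPU left
host 4: place 19 vCPU, 13 vCPU left
host 5: place 18 vCPU, 14 vCPU left
host 6: place 18 vCPU, 14 vCPU left
host 7: place 17 vCPU, 15 vCPU left
host 8: place 17 vCPU, 15 vCPU left
8 hosts × 32 vCPU = 256 vCPU; used 148 vCPU; unused 108 vCPU.

108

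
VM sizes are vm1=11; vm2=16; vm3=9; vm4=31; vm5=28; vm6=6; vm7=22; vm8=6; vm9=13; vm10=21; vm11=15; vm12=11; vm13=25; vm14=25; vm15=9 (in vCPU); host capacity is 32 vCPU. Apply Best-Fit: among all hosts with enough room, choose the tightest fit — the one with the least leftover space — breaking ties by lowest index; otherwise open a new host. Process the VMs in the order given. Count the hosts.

Put vm1 (11 vCPU) in host 1; 21 vCPU remain.
Put vm2 (16 vCPU) in host 1; 5 vCPU remain.
Put vm3 (9 vCPU) in host 2; 23 vCPU remain.
Put vm4 (31 vCPU) in host 3; 1 vCPU remain.
Put vm5 (28 vCPU) in host 4; 4 vCPU remain.
Put vm6 (6 vCPU) in host 2; 17 vCPU remain.
Put vm7 (22 vCPU) in host 5; 10 vCPU remain.
Put vm8 (6 vCPU) in host 5; 4 vCPU remain.
Put vm9 (13 vCPU) in host 2; 4 vCPU remain.
Put vm10 (21 vCPU) in host 6; 11 vCPU remain.
Put vm11 (15 vCPU) in host 7; 17 vCPU remain.
Put vm12 (11 vCPU) in host 6; 0 vCPU remain.
Put vm13 (25 vCPU) in host 8; 7 vCPU remain.
Put vm14 (25 vCPU) in host 9; 7 vCPU remain.
Put vm15 (9 vCPU) in host 7; 8 vCPU remain.
Final hosts: [11,16] [9,6,13] [31] [28] [22,6] [21,11] [15,9] [25] [25].

9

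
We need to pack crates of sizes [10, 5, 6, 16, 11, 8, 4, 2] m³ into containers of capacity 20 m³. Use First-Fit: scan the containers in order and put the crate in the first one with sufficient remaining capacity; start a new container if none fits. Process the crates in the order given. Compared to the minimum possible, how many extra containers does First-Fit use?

0

First-Fit: [10,5,4] [6,11,2] [16] [8] → 4 containers.
Total size 62 m³; any packing needs at least ⌈62/20⌉ = 4 containers.
So 4 is already optimal.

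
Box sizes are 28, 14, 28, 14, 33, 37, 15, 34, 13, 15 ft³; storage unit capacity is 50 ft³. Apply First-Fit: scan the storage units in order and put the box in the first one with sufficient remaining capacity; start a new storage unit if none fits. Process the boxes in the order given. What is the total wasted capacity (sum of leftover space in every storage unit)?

28 ft³ → storage unit 1 (remaining 22 ft³)
14 ft³ → storage unit 1 (remaining 8 ft³)
28 ft³ → storage unit 2 (remaining 22 ft³)
14 ft³ → storage unit 2 (remaining 8 ft³)
33 ft³ → storage unit 3 (remaining 17 ft³)
37 ft³ → storage unit 4 (remaining 13 ft³)
15 ft³ → storage unit 3 (remaining 2 ft³)
34 ft³ → storage unit 5 (remaining 16 ft³)
13 ft³ → storage unit 4 (remaining 0 ft³)
15 ft³ → storage unit 5 (remaining 1 ft³)
5 storage units × 50 ft³ = 250 ft³; used 231 ft³; unused 19 ft³.

19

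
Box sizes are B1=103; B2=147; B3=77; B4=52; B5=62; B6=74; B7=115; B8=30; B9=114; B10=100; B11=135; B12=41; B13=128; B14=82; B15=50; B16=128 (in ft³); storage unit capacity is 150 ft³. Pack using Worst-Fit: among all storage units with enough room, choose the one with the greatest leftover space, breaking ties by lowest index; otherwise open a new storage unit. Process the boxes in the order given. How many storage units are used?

11

storage unit 1: place B1 (103 ft³), 47 ft³ left
storage unit 2: place B2 (147 ft³), 3 ft³ left
storage unit 3: place B3 (77 ft³), 73 ft³ left
storage unit 3: place B4 (52 ft³), 21 ft³ left
storage unit 4: place B5 (62 ft³), 88 ft³ left
storage unit 4: place B6 (74 ft³), 14 ft³ left
storage unit 5: place B7 (115 ft³), 35 ft³ left
storage unit 1: place B8 (30 ft³), 17 ft³ left
storage unit 6: place B9 (114 ft³), 36 ft³ left
storage unit 7: place B10 (100 ft³), 50 ft³ left
storage unit 8: place B11 (135 ft³), 15 ft³ left
storage unit 7: place B12 (41 ft³), 9 ft³ left
storage unit 9: place B13 (128 ft³), 22 ft³ left
storage unit 10: place B14 (82 ft³), 68 ft³ left
storage unit 10: place B15 (50 ft³), 18 ft³ left
storage unit 11: place B16 (128 ft³), 22 ft³ left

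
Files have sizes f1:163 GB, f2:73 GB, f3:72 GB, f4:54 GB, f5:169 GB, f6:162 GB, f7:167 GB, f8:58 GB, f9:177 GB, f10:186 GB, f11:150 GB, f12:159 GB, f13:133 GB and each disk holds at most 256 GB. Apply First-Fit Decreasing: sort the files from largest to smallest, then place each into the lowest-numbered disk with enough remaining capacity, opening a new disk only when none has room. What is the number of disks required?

9

Sorted descending: 186, 177, 169, 167, 163, 162, 159, 150, 133, 73, 72, 58, 54.
disk 1: place 186 GB, 70 GB left
disk 2: place 177 GB, 79 GB left
disk 3: place 169 GB, 87 GB left
disk 4: place 167 GB, 89 GB left
disk 5: place 163 GB, 93 GB left
disk 6: place 162 GB, 94 GB left
disk 7: place 159 GB, 97 GB left
disk 8: place 150 GB, 106 GB left
disk 9: place 133 GB, 123 GB left
disk 2: place 73 GB, 6 GB left
disk 3: place 72 GB, 15 GB left
disk 1: place 58 GB, 12 GB left
disk 4: place 54 GB, 35 GB left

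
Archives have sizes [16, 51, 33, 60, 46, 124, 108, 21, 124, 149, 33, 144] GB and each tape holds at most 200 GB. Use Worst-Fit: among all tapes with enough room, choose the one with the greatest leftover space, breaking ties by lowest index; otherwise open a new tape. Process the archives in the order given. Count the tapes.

6

tape 1: place 16 GB, 184 GB left
tape 1: place 51 GB, 133 GB left
tape 1: place 33 GB, 100 GB left
tape 1: place 60 GB, 40 GB left
tape 2: place 46 GB, 154 GB left
tape 2: place 124 GB, 30 GB left
tape 3: place 108 GB, 92 GB left
tape 3: place 21 GB, 71 GB left
tape 4: place 124 GB, 76 GB left
tape 5: place 149 GB, 51 GB left
tape 4: place 33 GB, 43 GB left
tape 6: place 144 GB, 56 GB left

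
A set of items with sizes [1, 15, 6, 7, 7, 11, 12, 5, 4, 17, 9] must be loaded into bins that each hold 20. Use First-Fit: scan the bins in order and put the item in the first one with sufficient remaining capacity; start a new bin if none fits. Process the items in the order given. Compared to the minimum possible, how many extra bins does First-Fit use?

First-Fit: [1,15,4] [6,7,7] [11,5] [12] [17] [9] → 6 bins.
Total size 94; any packing needs at least ⌈94/20⌉ = 5 bins.
An optimal packing achieves that bound: [17,1] [15,5] [12,7] [11,9] [7,6,4] → 5 bins.
Excess: 6 − 5 = 1.

1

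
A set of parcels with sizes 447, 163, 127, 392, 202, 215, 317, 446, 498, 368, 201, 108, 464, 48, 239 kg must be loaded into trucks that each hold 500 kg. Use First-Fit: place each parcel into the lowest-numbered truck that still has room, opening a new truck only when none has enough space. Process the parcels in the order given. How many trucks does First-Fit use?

10

truck 1: place 447 kg, 53 kg left
truck 2: place 163 kg, 337 kg left
truck 2: place 127 kg, 210 kg left
truck 3: place 392 kg, 108 kg left
truck 2: place 202 kg, 8 kg left
truck 4: place 215 kg, 285 kg left
truck 5: place 317 kg, 183 kg left
truck 6: place 446 kg, 54 kg left
truck 7: place 498 kg, 2 kg left
truck 8: place 368 kg, 132 kg left
truck 4: place 201 kg, 84 kg left
truck 3: place 108 kg, 0 kg left
truck 9: place 464 kg, 36 kg left
truck 1: place 48 kg, 5 kg left
truck 10: place 239 kg, 261 kg left
Final trucks: [447,48] [163,127,202] [392,108] [215,201] [317] [446] [498] [368] [464] [239].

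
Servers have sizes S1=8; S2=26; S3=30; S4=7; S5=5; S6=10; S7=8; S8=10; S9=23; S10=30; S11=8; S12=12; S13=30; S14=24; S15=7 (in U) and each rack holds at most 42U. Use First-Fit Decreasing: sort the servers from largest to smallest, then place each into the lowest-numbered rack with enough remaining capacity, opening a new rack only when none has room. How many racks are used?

6

Sorted descending: 30, 30, 30, 26, 24, 23, 12, 10, 10, 8, 8, 8, 7, 7, 5.
Put 30U in rack 1; 12U remain.
Put 30U in rack 2; 12U remain.
Put 30U in rack 3; 12U remain.
Put 26U in rack 4; 16U remain.
Put 24U in rack 5; 18U remain.
Put 23U in rack 6; 19U remain.
Put 12U in rack 1; 0U remain.
Put 10U in rack 2; 2U remain.
Put 10U in rack 3; 2U remain.
Put 8U in rack 4; 8U remain.
Put 8U in rack 4; 0U remain.
Put 8U in rack 5; 10U remain.
Put 7U in rack 5; 3U remain.
Put 7U in rack 6; 12U remain.
Put 5U in rack 6; 7U remain.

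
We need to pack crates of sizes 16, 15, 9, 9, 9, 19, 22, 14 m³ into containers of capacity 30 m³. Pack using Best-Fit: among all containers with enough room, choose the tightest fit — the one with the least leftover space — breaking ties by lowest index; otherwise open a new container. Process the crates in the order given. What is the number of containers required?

16 m³ → container 1 (remaining 14 m³)
15 m³ → container 2 (remaining 15 m³)
9 m³ → container 1 (remaining 5 m³)
9 m³ → container 2 (remaining 6 m³)
9 m³ → container 3 (remaining 21 m³)
19 m³ → container 3 (remaining 2 m³)
22 m³ → container 4 (remaining 8 m³)
14 m³ → container 5 (remaining 16 m³)

5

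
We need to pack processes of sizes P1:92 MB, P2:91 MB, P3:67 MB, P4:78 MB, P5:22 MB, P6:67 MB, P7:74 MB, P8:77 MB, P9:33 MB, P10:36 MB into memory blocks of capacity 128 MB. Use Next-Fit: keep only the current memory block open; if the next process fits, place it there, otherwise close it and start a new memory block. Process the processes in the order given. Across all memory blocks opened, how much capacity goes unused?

P1 (92 MB) → memory block 1 (remaining 36 MB)
P2 (91 MB) → memory block 2 (remaining 37 MB)
P3 (67 MB) → memory block 3 (remaining 61 MB)
P4 (78 MB) → memory block 4 (remaining 50 MB)
P5 (22 MB) → memory block 4 (remaining 28 MB)
P6 (67 MB) → memory block 5 (remaining 61 MB)
P7 (74 MB) → memory block 6 (remaining 54 MB)
P8 (77 MB) → memory block 7 (remaining 51 MB)
P9 (33 MB) → memory block 7 (remaining 18 MB)
P10 (36 MB) → memory block 8 (remaining 92 MB)
8 memory blocks × 128 MB = 1024 MB; used 637 MB; unused 387 MB.

387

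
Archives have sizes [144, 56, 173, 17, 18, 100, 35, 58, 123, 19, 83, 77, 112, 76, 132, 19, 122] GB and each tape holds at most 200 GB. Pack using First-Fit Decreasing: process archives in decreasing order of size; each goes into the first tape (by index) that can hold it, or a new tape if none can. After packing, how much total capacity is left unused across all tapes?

Sorted descending: 173, 144, 132, 123, 122, 112, 100, 83, 77, 76, 58, 56, 35, 19, 19, 18, 17.
Put 173 GB in tape 1; 27 GB remain.
Put 144 GB in tape 2; 56 GB remain.
Put 132 GB in tape 3; 68 GB remain.
Put 123 GB in tape 4; 77 GB remain.
Put 122 GB in tape 5; 78 GB remain.
Put 112 GB in tape 6; 88 GB remain.
Put 100 GB in tape 7; 100 GB remain.
Put 83 GB in tape 6; 5 GB remain.
Put 77 GB in tape 4; 0 GB remain.
Put 76 GB in tape 5; 2 GB remain.
Put 58 GB in tape 3; 10 GB remain.
Put 56 GB in tape 2; 0 GB remain.
Put 35 GB in tape 7; 65 GB remain.
Put 19 GB in tape 1; 8 GB remain.
Put 19 GB in tape 7; 46 GB remain.
Put 18 GB in tape 7; 28 GB remain.
Put 17 GB in tape 7; 11 GB remain.
7 tapes × 200 GB = 1400 GB; used 1364 GB; unused 36 GB.

36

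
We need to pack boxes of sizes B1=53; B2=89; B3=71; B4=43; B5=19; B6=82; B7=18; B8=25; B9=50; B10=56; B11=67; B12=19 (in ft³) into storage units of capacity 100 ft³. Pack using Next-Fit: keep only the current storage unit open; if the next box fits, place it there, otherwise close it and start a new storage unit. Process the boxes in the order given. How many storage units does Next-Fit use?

B1 (53 ft³) → storage unit 1 (remaining 47 ft³)
B2 (89 ft³) → storage unit 2 (remaining 11 ft³)
B3 (71 ft³) → storage unit 3 (remaining 29 ft³)
B4 (43 ft³) → storage unit 4 (remaining 57 ft³)
B5 (19 ft³) → storage unit 4 (remaining 38 ft³)
B6 (82 ft³) → storage unit 5 (remaining 18 ft³)
B7 (18 ft³) → storage unit 5 (remaining 0 ft³)
B8 (25 ft³) → storage unit 6 (remaining 75 ft³)
B9 (50 ft³) → storage unit 6 (remaining 25 ft³)
B10 (56 ft³) → storage unit 7 (remaining 44 ft³)
B11 (67 ft³) → storage unit 8 (remaining 33 ft³)
B12 (19 ft³) → storage unit 8 (remaining 14 ft³)

8 storage units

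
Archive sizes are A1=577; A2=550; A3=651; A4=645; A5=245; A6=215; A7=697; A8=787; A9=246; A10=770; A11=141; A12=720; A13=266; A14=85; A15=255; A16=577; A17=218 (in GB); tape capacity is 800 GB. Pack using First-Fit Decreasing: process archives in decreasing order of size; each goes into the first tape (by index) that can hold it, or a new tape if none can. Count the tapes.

10

Sorted descending: 787, 770, 720, 697, 651, 645, 577, 577, 550, 266, 255, 246, 245, 218, 215, 141, 85.
787 GB → tape 1 (remaining 13 GB)
770 GB → tape 2 (remaining 30 GB)
720 GB → tape 3 (remaining 80 GB)
697 GB → tape 4 (remaining 103 GB)
651 GB → tape 5 (remaining 149 GB)
645 GB → tape 6 (remaining 155 GB)
577 GB → tape 7 (remaining 223 GB)
577 GB → tape 8 (remaining 223 GB)
550 GB → tape 9 (remaining 250 GB)
266 GB → tape 10 (remaining 534 GB)
255 GB → tape 10 (remaining 279 GB)
246 GB → tape 9 (remaining 4 GB)
245 GB → tape 10 (remaining 34 GB)
218 GB → tape 7 (remaining 5 GB)
215 GB → tape 8 (remaining 8 GB)
141 GB → tape 5 (remaining 8 GB)
85 GB → tape 4 (remaining 18 GB)
Final tapes: [787] [770] [720] [697,85] [651,141] [645] [577,218] [577,215] [550,246] [266,255,245].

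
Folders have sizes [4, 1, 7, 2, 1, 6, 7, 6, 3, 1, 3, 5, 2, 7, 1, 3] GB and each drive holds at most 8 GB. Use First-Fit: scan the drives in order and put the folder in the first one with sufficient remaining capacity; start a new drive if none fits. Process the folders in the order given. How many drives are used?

8 drives

drive 1: place 4 GB, 4 GB left
drive 1: place 1 GB, 3 GB left
drive 2: place 7 GB, 1 GB left
drive 1: place 2 GB, 1 GB left
drive 1: place 1 GB, 0 GB left
drive 3: place 6 GB, 2 GB left
drive 4: place 7 GB, 1 GB left
drive 5: place 6 GB, 2 GB left
drive 6: place 3 GB, 5 GB left
drive 2: place 1 GB, 0 GB left
drive 6: place 3 GB, 2 GB left
drive 7: place 5 GB, 3 GB left
drive 3: place 2 GB, 0 GB left
drive 8: place 7 GB, 1 GB left
drive 4: place 1 GB, 0 GB left
drive 7: place 3 GB, 0 GB left
Final drives: [4,1,2,1] [7,1] [6,2] [7,1] [6] [3,3] [5,3] [7].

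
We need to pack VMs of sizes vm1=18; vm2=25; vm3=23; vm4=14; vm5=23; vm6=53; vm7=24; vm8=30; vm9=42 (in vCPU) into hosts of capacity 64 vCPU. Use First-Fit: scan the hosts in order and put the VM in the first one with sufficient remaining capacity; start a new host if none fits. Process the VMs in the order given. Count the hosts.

Put vm1 (18 vCPU) in host 1; 46 vCPU remain.
Put vm2 (25 vCPU) in host 1; 21 vCPU remain.
Put vm3 (23 vCPU) in host 2; 41 vCPU remain.
Put vm4 (14 vCPU) in host 1; 7 vCPU remain.
Put vm5 (23 vCPU) in host 2; 18 vCPU remain.
Put vm6 (53 vCPU) in host 3; 11 vCPU remain.
Put vm7 (24 vCPU) in host 4; 40 vCPU remain.
Put vm8 (30 vCPU) in host 4; 10 vCPU remain.
Put vm9 (42 vCPU) in host 5; 22 vCPU remain.
Final hosts: [18,25,14] [23,23] [53] [24,30] [42].

5 hosts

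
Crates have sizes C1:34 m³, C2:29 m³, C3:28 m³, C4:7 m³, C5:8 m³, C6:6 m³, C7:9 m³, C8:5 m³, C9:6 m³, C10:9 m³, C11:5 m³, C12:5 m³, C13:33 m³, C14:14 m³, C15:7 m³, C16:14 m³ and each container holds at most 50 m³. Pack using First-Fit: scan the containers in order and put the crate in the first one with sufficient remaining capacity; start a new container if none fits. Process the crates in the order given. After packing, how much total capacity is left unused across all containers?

31

container 1: place C1 (34 m³), 16 m³ left
container 2: place C2 (29 m³), 21 m³ left
container 3: place C3 (28 m³), 22 m³ left
container 1: place C4 (7 m³), 9 m³ left
container 1: place C5 (8 m³), 1 m³ left
container 2: place C6 (6 m³), 15 m³ left
container 2: place C7 (9 m³), 6 m³ left
container 2: place C8 (5 m³), 1 m³ left
container 3: place C9 (6 m³), 16 m³ left
container 3: place C10 (9 m³), 7 m³ left
container 3: place C11 (5 m³), 2 m³ left
container 4: place C12 (5 m³), 45 m³ left
container 4: place C13 (33 m³), 12 m³ left
container 5: place C14 (14 m³), 36 m³ left
container 4: place C15 (7 m³), 5 m³ left
container 5: place C16 (14 m³), 22 m³ left
5 containers × 50 m³ = 250 m³; used 219 m³; unused 31 m³.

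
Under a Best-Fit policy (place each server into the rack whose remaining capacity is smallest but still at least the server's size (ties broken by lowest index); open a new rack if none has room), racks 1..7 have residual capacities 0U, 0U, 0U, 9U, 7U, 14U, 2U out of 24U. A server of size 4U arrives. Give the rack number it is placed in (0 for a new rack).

Racks with room: rack 4 (9U), rack 5 (7U), rack 6 (14U).
Tightest fit is rack 5 with 7U free.

5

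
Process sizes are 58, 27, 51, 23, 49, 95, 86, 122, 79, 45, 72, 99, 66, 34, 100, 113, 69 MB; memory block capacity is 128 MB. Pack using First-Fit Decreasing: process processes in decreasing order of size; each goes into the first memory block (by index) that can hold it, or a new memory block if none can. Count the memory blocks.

Sorted descending: 122, 113, 100, 99, 95, 86, 79, 72, 69, 66, 58, 51, 49, 45, 34, 27, 23.
122 MB → memory block 1 (remaining 6 MB)
113 MB → memory block 2 (remaining 15 MB)
100 MB → memory block 3 (remaining 28 MB)
99 MB → memory block 4 (remaining 29 MB)
95 MB → memory block 5 (remaining 33 MB)
86 MB → memory block 6 (remaining 42 MB)
79 MB → memory block 7 (remaining 49 MB)
72 MB → memory block 8 (remaining 56 MB)
69 MB → memory block 9 (remaining 59 MB)
66 MB → memory block 10 (remaining 62 MB)
58 MB → memory block 9 (remaining 1 MB)
51 MB → memory block 8 (remaining 5 MB)
49 MB → memory block 7 (remaining 0 MB)
45 MB → memory block 10 (remaining 17 MB)
34 MB → memory block 6 (remaining 8 MB)
27 MB → memory block 3 (remaining 1 MB)
23 MB → memory block 4 (remaining 6 MB)
Final memory blocks: [122] [113] [100,27] [99,23] [95] [86,34] [79,49] [72,51] [69,58] [66,45].

10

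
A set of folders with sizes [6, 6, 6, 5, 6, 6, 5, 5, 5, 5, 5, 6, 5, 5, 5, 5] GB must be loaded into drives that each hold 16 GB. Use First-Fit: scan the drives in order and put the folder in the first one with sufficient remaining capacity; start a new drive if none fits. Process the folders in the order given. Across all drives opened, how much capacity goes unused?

10

Put 6 GB in drive 1; 10 GB remain.
Put 6 GB in drive 1; 4 GB remain.
Put 6 GB in drive 2; 10 GB remain.
Put 5 GB in drive 2; 5 GB remain.
Put 6 GB in drive 3; 10 GB remain.
Put 6 GB in drive 3; 4 GB remain.
Put 5 GB in drive 2; 0 GB remain.
Put 5 GB in drive 4; 11 GB remain.
Put 5 GB in drive 4; 6 GB remain.
Put 5 GB in drive 4; 1 GB remain.
Put 5 GB in drive 5; 11 GB remain.
Put 6 GB in drive 5; 5 GB remain.
Put 5 GB in drive 5; 0 GB remain.
Put 5 GB in drive 6; 11 GB remain.
Put 5 GB in drive 6; 6 GB remain.
Put 5 GB in drive 6; 1 GB remain.
6 drives × 16 GB = 96 GB; used 86 GB; unused 10 GB.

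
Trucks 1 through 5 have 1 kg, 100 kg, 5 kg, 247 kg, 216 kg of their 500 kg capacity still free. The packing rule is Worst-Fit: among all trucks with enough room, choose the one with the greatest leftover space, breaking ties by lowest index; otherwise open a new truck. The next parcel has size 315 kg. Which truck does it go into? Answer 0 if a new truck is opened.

No truck has ≥ 315 kg free, so a new truck is opened.

0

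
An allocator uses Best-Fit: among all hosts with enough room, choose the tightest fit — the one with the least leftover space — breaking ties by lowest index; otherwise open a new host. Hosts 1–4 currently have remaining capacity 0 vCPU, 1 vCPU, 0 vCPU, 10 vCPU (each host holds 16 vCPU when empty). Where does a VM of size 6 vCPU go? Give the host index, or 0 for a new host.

4

Hosts with room: host 4 (10 vCPU).
Tightest fit is host 4 with 10 vCPU free.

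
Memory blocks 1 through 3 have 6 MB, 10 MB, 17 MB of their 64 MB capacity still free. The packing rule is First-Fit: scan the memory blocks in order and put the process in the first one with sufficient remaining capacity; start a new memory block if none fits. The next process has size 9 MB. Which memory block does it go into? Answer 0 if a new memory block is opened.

2

Memory blocks with room: memory block 2 (10 MB), memory block 3 (17 MB).
The first with room is memory block 2.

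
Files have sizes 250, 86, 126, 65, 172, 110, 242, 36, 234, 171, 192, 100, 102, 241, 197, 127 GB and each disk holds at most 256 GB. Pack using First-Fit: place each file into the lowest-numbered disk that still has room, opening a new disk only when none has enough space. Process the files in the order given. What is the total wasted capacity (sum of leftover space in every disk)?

Put 250 GB in disk 1; 6 GB remain.
Put 86 GB in disk 2; 170 GB remain.
Put 126 GB in disk 2; 44 GB remain.
Put 65 GB in disk 3; 191 GB remain.
Put 172 GB in disk 3; 19 GB remain.
Put 110 GB in disk 4; 146 GB remain.
Put 242 GB in disk 5; 14 GB remain.
Put 36 GB in disk 2; 8 GB remain.
Put 234 GB in disk 6; 22 GB remain.
Put 171 GB in disk 7; 85 GB remain.
Put 192 GB in disk 8; 64 GB remain.
Put 100 GB in disk 4; 46 GB remain.
Put 102 GB in disk 9; 154 GB remain.
Put 241 GB in disk 10; 15 GB remain.
Put 197 GB in disk 11; 59 GB remain.
Put 127 GB in disk 9; 27 GB remain.
11 disks × 256 GB = 2816 GB; used 2451 GB; unused 365 GB.

365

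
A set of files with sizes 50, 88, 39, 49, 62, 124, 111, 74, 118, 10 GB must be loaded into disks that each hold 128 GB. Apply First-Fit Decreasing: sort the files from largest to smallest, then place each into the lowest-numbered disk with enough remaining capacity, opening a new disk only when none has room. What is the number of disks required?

Sorted descending: 124, 118, 111, 88, 74, 62, 50, 49, 39, 10.
124 GB → disk 1 (remaining 4 GB)
118 GB → disk 2 (remaining 10 GB)
111 GB → disk 3 (remaining 17 GB)
88 GB → disk 4 (remaining 40 GB)
74 GB → disk 5 (remaining 54 GB)
62 GB → disk 6 (remaining 66 GB)
50 GB → disk 5 (remaining 4 GB)
49 GB → disk 6 (remaining 17 GB)
39 GB → disk 4 (remaining 1 GB)
10 GB → disk 2 (remaining 0 GB)
Final disks: [124] [118,10] [111] [88,39] [74,50] [62,49].

6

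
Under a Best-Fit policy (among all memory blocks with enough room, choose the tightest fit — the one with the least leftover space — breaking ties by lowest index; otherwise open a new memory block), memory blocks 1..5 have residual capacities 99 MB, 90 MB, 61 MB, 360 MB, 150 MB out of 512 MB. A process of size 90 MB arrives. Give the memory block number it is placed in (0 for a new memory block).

Memory blocks with room: memory block 1 (99 MB), memory block 2 (90 MB), memory block 4 (360 MB), memory block 5 (150 MB).
Tightest fit is memory block 2 with 90 MB free.

2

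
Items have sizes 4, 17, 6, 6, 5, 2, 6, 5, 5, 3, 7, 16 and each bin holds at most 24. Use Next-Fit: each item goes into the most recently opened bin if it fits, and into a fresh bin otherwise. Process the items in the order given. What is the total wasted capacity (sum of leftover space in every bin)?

bin 1: place 4, 20 left
bin 1: place 17, 3 left
bin 2: place 6, 18 left
bin 2: place 6, 12 left
bin 2: place 5, 7 left
bin 2: place 2, 5 left
bin 3: place 6, 18 left
bin 3: place 5, 13 left
bin 3: place 5, 8 left
bin 3: place 3, 5 left
bin 4: place 7, 17 left
bin 4: place 16, 1 left
4 bins × 24 = 96; used 82; unused 14.

14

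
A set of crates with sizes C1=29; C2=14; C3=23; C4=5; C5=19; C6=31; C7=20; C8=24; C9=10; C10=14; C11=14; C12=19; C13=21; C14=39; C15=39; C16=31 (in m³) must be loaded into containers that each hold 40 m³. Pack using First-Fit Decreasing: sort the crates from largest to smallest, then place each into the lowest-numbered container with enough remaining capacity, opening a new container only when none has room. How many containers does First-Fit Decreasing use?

Sorted descending: 39, 39, 31, 31, 29, 24, 23, 21, 20, 19, 19, 14, 14, 14, 10, 5.
39 m³ → container 1 (remaining 1 m³)
39 m³ → container 2 (remaining 1 m³)
31 m³ → container 3 (remaining 9 m³)
31 m³ → container 4 (remaining 9 m³)
29 m³ → container 5 (remaining 11 m³)
24 m³ → container 6 (remaining 16 m³)
23 m³ → container 7 (remaining 17 m³)
21 m³ → container 8 (remaining 19 m³)
20 m³ → container 9 (remaining 20 m³)
19 m³ → container 8 (remaining 0 m³)
19 m³ → container 9 (remaining 1 m³)
14 m³ → container 6 (remaining 2 m³)
14 m³ → container 7 (remaining 3 m³)
14 m³ → container 10 (remaining 26 m³)
10 m³ → container 5 (remaining 1 m³)
5 m³ → container 3 (remaining 4 m³)

10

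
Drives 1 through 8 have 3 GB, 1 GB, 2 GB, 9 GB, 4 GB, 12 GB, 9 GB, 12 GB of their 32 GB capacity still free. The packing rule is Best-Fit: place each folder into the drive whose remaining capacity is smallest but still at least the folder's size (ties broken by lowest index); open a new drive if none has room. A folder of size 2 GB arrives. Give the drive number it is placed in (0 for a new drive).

Drives with room: drive 1 (3 GB), drive 3 (2 GB), drive 4 (9 GB), drive 5 (4 GB), drive 6 (12 GB), drive 7 (9 GB), drive 8 (12 GB).
Tightest fit is drive 3 with 2 GB free.

3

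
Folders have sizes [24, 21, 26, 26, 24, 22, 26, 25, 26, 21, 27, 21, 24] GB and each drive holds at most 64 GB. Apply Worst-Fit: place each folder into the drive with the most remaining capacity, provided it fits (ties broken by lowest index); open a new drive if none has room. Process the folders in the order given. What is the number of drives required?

7 drives

drive 1: place 24 GB, 40 GB left
drive 1: place 21 GB, 19 GB left
drive 2: place 26 GB, 38 GB left
drive 2: place 26 GB, 12 GB left
drive 3: place 24 GB, 40 GB left
drive 3: place 22 GB, 18 GB left
drive 4: place 26 GB, 38 GB left
drive 4: place 25 GB, 13 GB left
drive 5: place 26 GB, 38 GB left
drive 5: place 21 GB, 17 GB left
drive 6: place 27 GB, 37 GB left
drive 6: place 21 GB, 16 GB left
drive 7: place 24 GB, 40 GB left
Final drives: [24,21] [26,26] [24,22] [26,25] [26,21] [27,21] [24].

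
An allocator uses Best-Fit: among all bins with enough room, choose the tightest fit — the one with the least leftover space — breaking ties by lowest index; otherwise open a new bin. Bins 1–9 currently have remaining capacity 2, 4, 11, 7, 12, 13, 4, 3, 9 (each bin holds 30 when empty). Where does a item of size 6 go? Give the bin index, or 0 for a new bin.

4

Bins with room: bin 3 (11), bin 4 (7), bin 5 (12), bin 6 (13), bin 9 (9).
Tightest fit is bin 4 with 7 free.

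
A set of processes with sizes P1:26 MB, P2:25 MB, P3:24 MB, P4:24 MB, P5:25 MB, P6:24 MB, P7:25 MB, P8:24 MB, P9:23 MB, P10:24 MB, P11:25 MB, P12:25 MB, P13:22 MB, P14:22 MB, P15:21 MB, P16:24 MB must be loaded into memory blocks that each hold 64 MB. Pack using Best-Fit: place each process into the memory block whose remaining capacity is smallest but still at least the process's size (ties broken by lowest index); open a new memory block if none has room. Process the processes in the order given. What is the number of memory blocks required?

8

memory block 1: place P1 (26 MB), 38 MB left
memory block 1: place P2 (25 MB), 13 MB left
memory block 2: place P3 (24 MB), 40 MB left
memory block 2: place P4 (24 MB), 16 MB left
memory block 3: place P5 (25 MB), 39 MB left
memory block 3: place P6 (24 MB), 15 MB left
memory block 4: place P7 (25 MB), 39 MB left
memory block 4: place P8 (24 MB), 15 MB left
memory block 5: place P9 (23 MB), 41 MB left
memory block 5: place P10 (24 MB), 17 MB left
memory block 6: place P11 (25 MB), 39 MB left
memory block 6: place P12 (25 MB), 14 MB left
memory block 7: place P13 (22 MB), 42 MB left
memory block 7: place P14 (22 MB), 20 MB left
memory block 8: place P15 (21 MB), 43 MB left
memory block 8: place P16 (24 MB), 19 MB left
Final memory blocks: [26,25] [24,24] [25,24] [25,24] [23,24] [25,25] [22,22] [21,24].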